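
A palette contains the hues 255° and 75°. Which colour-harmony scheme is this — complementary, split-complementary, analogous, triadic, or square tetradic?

complementary

Sort the hues: 75°, 255°.
Successive gaps around the wheel: 180°, 180°.
Two hues 180° apart are complementary.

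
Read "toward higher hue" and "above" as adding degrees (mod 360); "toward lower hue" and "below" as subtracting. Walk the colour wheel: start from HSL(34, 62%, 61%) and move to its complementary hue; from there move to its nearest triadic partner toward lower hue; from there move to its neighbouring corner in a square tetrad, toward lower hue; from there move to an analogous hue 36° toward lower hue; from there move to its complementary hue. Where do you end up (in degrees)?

148°

34 + 180 = 214°   (complement)
214 − 120 = 94°   (triadic ↓)
94 − 90 = 4°   (square ↓)
4 − 36 = -32 → -32 + 360 = 328°   (analog 36° ↓)
328 + 180 = 508 → 508 − 360 = 148°   (complement)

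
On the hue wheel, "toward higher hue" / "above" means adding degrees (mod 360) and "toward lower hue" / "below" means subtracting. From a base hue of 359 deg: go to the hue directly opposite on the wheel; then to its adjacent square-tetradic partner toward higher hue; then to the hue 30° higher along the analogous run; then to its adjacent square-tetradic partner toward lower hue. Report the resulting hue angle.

359 + 180 = 539 → 539 − 360 = 179°   (complement)
179 + 90 = 269°   (square ↑)
269 + 30 = 299°   (analog 30° ↑)
299 − 90 = 209°   (square ↓)

209°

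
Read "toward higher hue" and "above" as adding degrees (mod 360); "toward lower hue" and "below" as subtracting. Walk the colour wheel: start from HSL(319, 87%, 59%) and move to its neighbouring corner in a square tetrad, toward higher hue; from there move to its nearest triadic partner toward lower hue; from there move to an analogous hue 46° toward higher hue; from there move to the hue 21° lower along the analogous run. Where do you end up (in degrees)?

319 + 90 = 409 → 409 − 360 = 49°   (square ↑)
49 − 120 = -71 → -71 + 360 = 289°   (triadic ↓)
289 + 46 = 335°   (analog 46° ↑)
335 − 21 = 314°   (analog 21° ↓)

314°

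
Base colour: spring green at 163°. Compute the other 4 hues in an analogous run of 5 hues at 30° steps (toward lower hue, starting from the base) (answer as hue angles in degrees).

133°, 103°, 73°, 43°

Analogous hues sit every 30° along the wheel.
163 − 30 = 133°
163 − 60 = 103°
163 − 90 = 73°
163 − 120 = 43°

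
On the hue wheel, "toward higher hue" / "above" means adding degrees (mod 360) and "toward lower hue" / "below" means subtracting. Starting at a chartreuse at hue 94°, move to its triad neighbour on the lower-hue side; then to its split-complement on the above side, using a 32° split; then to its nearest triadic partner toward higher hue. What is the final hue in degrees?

306°

−120° (triadic ↓): 94 − 120 = -26 → -26 + 360 = 334°
+212° (split-comp 32° ↑): 334 + 212 = 546 → 546 − 360 = 186°
+120° (triadic ↑): 186 + 120 = 306°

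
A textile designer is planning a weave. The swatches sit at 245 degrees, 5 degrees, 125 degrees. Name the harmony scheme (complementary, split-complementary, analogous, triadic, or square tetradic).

triadic

Sort the hues: 5°, 125°, 245°.
Successive gaps around the wheel: 120°, 120°, 120°.
Three hues equally spaced 120° apart form a triad.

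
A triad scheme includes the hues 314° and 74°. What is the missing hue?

194°

A triad places three hues 120° apart.
The full set through 74° is {74°, 194°, 314°}.
Given {74°, 314°}, the missing hue is 194°.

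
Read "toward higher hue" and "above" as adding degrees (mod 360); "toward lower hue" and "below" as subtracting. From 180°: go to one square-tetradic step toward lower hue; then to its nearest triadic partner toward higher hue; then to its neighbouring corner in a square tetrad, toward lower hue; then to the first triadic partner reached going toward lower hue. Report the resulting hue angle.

0°

square ↓ −90°: 180 − 90 = 90°
triadic ↑ +120°: 90 + 120 = 210°
square ↓ −90°: 210 − 90 = 120°
triadic ↓ −120°: 120 − 120 = 0°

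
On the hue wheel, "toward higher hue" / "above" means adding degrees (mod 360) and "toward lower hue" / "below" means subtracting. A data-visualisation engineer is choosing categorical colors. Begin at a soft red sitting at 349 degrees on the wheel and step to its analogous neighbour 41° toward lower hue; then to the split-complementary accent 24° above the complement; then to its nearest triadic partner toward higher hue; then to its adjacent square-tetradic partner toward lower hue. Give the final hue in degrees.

analog 41° ↓ −41°: 349 − 41 = 308°
split-comp 24° ↑ +204°: 308 + 204 = 512 → 512 − 360 = 152°
triadic ↑ +120°: 152 + 120 = 272°
square ↓ −90°: 272 − 90 = 182°

182°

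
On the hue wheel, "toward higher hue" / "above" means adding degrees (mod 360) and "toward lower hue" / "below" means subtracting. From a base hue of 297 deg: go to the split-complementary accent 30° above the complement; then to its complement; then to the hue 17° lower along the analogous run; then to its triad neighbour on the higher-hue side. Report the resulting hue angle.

70°

+210° (split-comp 30° ↑): 297 + 210 = 507 → 507 − 360 = 147°
+180° (complement): 147 + 180 = 327°
−17° (analog 17° ↓): 327 − 17 = 310°
+120° (triadic ↑): 310 + 120 = 430 → 430 − 360 = 70°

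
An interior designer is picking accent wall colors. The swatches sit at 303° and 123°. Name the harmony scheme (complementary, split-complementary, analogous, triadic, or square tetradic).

Sort the hues: 123°, 303°.
Successive gaps around the wheel: 180°, 180°.
Two hues 180° apart are complementary.

complementary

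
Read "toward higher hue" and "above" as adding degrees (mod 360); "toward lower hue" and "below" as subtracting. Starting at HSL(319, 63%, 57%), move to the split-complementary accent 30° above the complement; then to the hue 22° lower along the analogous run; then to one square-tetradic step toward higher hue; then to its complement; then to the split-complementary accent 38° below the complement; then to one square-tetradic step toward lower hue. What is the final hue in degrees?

109°

split-comp 30° ↑ +210°: 319 + 210 = 529 → 529 − 360 = 169°
analog 22° ↓ −22°: 169 − 22 = 147°
square ↑ +90°: 147 + 90 = 237°
complement +180°: 237 + 180 = 417 → 417 − 360 = 57°
split-comp 38° ↓ +142°: 57 + 142 = 199°
square ↓ −90°: 199 − 90 = 109°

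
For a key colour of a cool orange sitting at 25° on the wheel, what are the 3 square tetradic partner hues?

115°, 205° and 295°

A square tetradic scheme places four hues every 90°.
25 + 90 = 115°
25 + 180 = 205°
25 + 270 = 295°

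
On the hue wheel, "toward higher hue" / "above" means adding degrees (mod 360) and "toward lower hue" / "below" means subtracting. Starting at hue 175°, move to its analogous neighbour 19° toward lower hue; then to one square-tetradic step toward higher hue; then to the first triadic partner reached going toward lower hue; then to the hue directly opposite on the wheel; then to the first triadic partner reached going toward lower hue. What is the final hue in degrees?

175 − 19 = 156°   (analog 19° ↓)
156 + 90 = 246°   (square ↑)
246 − 120 = 126°   (triadic ↓)
126 + 180 = 306°   (complement)
306 − 120 = 186°   (triadic ↓)

186°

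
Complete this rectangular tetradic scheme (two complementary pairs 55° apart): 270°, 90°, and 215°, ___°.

35°

A rectangular tetradic uses two complementary pairs 55° apart: offsets 0°, 55°, 180°, 235°.
Among {90°, 215°, 270°}, 270° and 90° are a 180° pair.
The remaining hue 215° needs its own complement: 215 + 180 = 395 → 395 − 360 = 35°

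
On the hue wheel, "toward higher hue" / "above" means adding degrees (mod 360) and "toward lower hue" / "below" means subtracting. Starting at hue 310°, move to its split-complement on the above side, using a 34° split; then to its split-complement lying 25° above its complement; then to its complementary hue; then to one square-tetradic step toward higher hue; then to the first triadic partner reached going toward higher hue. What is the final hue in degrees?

39°

split-comp 34° ↑ +214°: 310 + 214 = 524 → 524 − 360 = 164°
split-comp 25° ↑ +205°: 164 + 205 = 369 → 369 − 360 = 9°
complement +180°: 9 + 180 = 189°
square ↑ +90°: 189 + 90 = 279°
triadic ↑ +120°: 279 + 120 = 399 → 399 − 360 = 39°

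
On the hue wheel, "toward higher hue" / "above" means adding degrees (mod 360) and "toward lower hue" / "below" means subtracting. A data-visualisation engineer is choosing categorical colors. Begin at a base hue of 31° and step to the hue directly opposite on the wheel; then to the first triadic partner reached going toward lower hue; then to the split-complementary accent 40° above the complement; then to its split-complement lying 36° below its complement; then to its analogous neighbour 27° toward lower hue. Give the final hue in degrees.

68°

31 + 180 = 211°   (complement)
211 − 120 = 91°   (triadic ↓)
91 + 220 = 311°   (split-comp 40° ↑)
311 + 144 = 455 → 455 − 360 = 95°   (split-comp 36° ↓)
95 − 27 = 68°   (analog 27° ↓)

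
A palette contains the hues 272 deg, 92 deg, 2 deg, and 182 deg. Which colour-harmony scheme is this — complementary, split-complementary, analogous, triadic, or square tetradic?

Sort the hues: 2°, 92°, 182°, 272°.
Successive gaps around the wheel: 90°, 90°, 90°, 90°.
Four hues every 90° form a square tetradic scheme.

square tetradic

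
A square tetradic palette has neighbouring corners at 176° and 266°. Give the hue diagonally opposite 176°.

A square tetradic scheme places four hues 90° apart; opposite corners are 180° apart.
176 + 180 = 356°

356°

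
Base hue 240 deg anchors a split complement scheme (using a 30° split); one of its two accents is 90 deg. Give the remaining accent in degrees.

Split-complementary hues sit 30° either side of the complement.
Complement of the base 240°: 240 + 180 = 420 → 420 − 360 = 60°
The given accent 90° is 30° one side of 60°; the other accent sits 30° the other side: 60 − 30 = 30°

30°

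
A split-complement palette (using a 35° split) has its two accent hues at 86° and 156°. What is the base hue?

The accents sit 35° either side of the complement, so the complement is their short-arc midpoint on the wheel.
Short-arc midpoint of 86° and 156°: 121°.
Base is 180° from the complement: 121 − 180 = -59 → -59 + 360 = 301°

301°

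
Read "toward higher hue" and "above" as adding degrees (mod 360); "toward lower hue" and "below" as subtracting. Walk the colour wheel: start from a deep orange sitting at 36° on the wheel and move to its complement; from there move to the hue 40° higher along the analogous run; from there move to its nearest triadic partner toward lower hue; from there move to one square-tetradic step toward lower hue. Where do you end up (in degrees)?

+180° (complement): 36 + 180 = 216°
+40° (analog 40° ↑): 216 + 40 = 256°
−120° (triadic ↓): 256 − 120 = 136°
−90° (square ↓): 136 − 90 = 46°

46°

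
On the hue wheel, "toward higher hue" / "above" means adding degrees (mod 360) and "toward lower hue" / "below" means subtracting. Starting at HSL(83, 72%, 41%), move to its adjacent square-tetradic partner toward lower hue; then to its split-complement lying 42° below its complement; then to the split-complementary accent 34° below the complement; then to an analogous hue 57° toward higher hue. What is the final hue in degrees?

334°

83 − 90 = -7 → -7 + 360 = 353°   (square ↓)
353 + 138 = 491 → 491 − 360 = 131°   (split-comp 42° ↓)
131 + 146 = 277°   (split-comp 34° ↓)
277 + 57 = 334°   (analog 57° ↑)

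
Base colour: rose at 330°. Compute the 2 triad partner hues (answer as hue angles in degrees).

A triad places three hues 120° apart.
330 + 120 = 450 → 450 − 360 = 90°
330 + 240 = 570 → 570 − 360 = 210°

90° and 210°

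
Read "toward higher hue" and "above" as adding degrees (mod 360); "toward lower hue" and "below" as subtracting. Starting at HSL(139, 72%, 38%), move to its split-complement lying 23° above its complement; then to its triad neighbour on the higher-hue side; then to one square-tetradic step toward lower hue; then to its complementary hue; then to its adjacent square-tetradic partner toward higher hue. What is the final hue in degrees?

+203° (split-comp 23° ↑): 139 + 203 = 342°
+120° (triadic ↑): 342 + 120 = 462 → 462 − 360 = 102°
−90° (square ↓): 102 − 90 = 12°
+180° (complement): 12 + 180 = 192°
+90° (square ↑): 192 + 90 = 282°

282°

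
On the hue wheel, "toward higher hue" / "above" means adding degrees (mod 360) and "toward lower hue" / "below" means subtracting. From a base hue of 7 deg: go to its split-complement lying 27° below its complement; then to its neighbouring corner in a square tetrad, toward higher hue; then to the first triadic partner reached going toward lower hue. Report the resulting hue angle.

130°

split-comp 27° ↓ +153°: 7 + 153 = 160°
square ↑ +90°: 160 + 90 = 250°
triadic ↓ −120°: 250 − 120 = 130°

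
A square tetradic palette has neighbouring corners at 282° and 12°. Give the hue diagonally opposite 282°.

102°

A square tetradic scheme places four hues 90° apart; opposite corners are 180° apart.
282 + 180 = 462 → 462 − 360 = 102°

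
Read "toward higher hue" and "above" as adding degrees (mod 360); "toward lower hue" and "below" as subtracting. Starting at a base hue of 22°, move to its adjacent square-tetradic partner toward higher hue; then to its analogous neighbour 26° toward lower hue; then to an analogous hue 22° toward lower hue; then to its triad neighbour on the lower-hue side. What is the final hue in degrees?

square ↑ +90°: 22 + 90 = 112°
analog 26° ↓ −26°: 112 − 26 = 86°
analog 22° ↓ −22°: 86 − 22 = 64°
triadic ↓ −120°: 64 − 120 = -56 → -56 + 360 = 304°

304°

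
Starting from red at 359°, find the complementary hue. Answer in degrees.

179°

The complement sits 180° across the wheel.
359 + 180 = 539 → 539 − 360 = 179°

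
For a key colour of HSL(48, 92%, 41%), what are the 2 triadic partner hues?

A triad places three hues 120° apart.
48 + 120 = 168°
48 + 240 = 288°

168° and 288°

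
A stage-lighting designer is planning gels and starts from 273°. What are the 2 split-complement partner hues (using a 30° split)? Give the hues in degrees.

Split-complementary hues sit 30° either side of the complement.
Complement of 273°: 273 + 180 = 453 → 453 − 360 = 93°
93 − 30 = 63°
93 + 30 = 123°

63° and 123°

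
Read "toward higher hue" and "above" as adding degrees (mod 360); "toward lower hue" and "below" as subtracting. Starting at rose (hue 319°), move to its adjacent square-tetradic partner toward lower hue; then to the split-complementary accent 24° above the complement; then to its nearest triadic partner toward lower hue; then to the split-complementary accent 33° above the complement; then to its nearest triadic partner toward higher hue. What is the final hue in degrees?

286°

319 − 90 = 229°   (square ↓)
229 + 204 = 433 → 433 − 360 = 73°   (split-comp 24° ↑)
73 − 120 = -47 → -47 + 360 = 313°   (triadic ↓)
313 + 213 = 526 → 526 − 360 = 166°   (split-comp 33° ↑)
166 + 120 = 286°   (triadic ↑)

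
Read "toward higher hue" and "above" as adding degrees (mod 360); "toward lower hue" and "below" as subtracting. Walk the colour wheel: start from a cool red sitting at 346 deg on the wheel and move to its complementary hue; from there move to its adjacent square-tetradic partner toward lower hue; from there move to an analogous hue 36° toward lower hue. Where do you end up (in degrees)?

complement +180°: 346 + 180 = 526 → 526 − 360 = 166°
square ↓ −90°: 166 − 90 = 76°
analog 36° ↓ −36°: 76 − 36 = 40°

40°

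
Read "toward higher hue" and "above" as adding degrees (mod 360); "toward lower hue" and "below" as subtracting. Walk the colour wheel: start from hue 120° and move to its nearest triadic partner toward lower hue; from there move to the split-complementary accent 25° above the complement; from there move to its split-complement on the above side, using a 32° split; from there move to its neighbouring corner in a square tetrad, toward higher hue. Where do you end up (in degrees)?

120 − 120 = 0°   (triadic ↓)
0 + 205 = 205°   (split-comp 25° ↑)
205 + 212 = 417 → 417 − 360 = 57°   (split-comp 32° ↑)
57 + 90 = 147°   (square ↑)

147°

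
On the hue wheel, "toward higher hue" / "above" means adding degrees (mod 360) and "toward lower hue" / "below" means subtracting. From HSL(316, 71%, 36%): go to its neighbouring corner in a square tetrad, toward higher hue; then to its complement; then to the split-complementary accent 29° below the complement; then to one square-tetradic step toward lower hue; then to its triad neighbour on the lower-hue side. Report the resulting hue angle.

167°

square ↑ +90°: 316 + 90 = 406 → 406 − 360 = 46°
complement +180°: 46 + 180 = 226°
split-comp 29° ↓ +151°: 226 + 151 = 377 → 377 − 360 = 17°
square ↓ −90°: 17 − 90 = -73 → -73 + 360 = 287°
triadic ↓ −120°: 287 − 120 = 167°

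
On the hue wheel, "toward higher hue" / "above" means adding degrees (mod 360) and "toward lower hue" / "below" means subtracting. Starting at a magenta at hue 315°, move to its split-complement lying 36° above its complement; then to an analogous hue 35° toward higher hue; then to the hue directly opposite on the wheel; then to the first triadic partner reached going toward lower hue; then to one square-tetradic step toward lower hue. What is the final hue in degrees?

176°

315 + 216 = 531 → 531 − 360 = 171°   (split-comp 36° ↑)
171 + 35 = 206°   (analog 35° ↑)
206 + 180 = 386 → 386 − 360 = 26°   (complement)
26 − 120 = -94 → -94 + 360 = 266°   (triadic ↓)
266 − 90 = 176°   (square ↓)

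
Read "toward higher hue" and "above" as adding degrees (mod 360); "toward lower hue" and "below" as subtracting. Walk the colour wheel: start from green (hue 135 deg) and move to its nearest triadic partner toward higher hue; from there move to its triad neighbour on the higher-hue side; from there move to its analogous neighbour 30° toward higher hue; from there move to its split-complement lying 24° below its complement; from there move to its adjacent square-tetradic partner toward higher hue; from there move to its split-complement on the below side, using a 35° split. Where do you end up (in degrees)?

triadic ↑ +120°: 135 + 120 = 255°
triadic ↑ +120°: 255 + 120 = 375 → 375 − 360 = 15°
analog 30° ↑ +30°: 15 + 30 = 45°
split-comp 24° ↓ +156°: 45 + 156 = 201°
square ↑ +90°: 201 + 90 = 291°
split-comp 35° ↓ +145°: 291 + 145 = 436 → 436 − 360 = 76°

76°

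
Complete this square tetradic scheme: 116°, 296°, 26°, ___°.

A square tetradic scheme places four hues every 90°.
The full set through 26° is {26°, 116°, 206°, 296°}.
Given {26°, 116°, 296°}, the missing hue is 206°.

206°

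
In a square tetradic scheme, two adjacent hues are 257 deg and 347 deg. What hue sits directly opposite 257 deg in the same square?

A square tetradic scheme places four hues 90° apart; opposite corners are 180° apart.
257 + 180 = 437 → 437 − 360 = 77°

77°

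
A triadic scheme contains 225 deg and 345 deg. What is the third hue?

A triad spaces three hues 120° apart.
The full set is {105°, 225°, 345°}.

105°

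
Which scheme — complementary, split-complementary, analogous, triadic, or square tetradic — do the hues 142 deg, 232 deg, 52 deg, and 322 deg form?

square tetradic

Sort the hues: 52°, 142°, 232°, 322°.
Successive gaps around the wheel: 90°, 90°, 90°, 90°.
Four hues every 90° form a square tetradic scheme.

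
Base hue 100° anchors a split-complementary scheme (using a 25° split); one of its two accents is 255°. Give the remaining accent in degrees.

305°

Split-complementary hues sit 25° either side of the complement.
Complement of the base 100°: 100 + 180 = 280°
The given accent 255° is 25° one side of 280°; the other accent sits 25° the other side: 280 + 25 = 305°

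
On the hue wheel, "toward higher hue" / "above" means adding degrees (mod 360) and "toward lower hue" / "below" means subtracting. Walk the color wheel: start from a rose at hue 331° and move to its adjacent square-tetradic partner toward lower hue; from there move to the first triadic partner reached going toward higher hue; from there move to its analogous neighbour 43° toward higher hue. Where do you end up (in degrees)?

square ↓ −90°: 331 − 90 = 241°
triadic ↑ +120°: 241 + 120 = 361 → 361 − 360 = 1°
analog 43° ↑ +43°: 1 + 43 = 44°

44°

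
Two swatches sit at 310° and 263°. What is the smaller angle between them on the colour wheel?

47°

|310 − 263| = 47.
47 ≤ 180, so the shorter arc is 47°.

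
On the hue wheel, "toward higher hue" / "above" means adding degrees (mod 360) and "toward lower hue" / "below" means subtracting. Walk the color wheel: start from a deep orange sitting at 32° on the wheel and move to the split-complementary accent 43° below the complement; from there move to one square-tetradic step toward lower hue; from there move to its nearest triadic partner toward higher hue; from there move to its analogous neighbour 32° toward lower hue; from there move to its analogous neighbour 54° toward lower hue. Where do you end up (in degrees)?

113°

split-comp 43° ↓ +137°: 32 + 137 = 169°
square ↓ −90°: 169 − 90 = 79°
triadic ↑ +120°: 79 + 120 = 199°
analog 32° ↓ −32°: 199 − 32 = 167°
analog 54° ↓ −54°: 167 − 54 = 113°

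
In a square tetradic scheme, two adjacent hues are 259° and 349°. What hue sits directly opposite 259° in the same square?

A square tetradic scheme places four hues 90° apart; opposite corners are 180° apart.
259 + 180 = 439 → 439 − 360 = 79°

79°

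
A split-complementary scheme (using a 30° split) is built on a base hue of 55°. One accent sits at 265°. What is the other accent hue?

Split-complementary hues sit 30° either side of the complement.
Complement of the base 55°: 55 + 180 = 235°
The given accent 265° is 30° one side of 235°; the other accent sits 30° the other side: 235 − 30 = 205°

205°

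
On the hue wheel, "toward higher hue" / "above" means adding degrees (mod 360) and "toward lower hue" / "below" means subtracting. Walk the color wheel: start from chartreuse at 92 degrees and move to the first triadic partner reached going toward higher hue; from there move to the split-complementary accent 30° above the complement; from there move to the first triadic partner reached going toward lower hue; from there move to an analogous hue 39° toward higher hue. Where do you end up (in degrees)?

341°

+120° (triadic ↑): 92 + 120 = 212°
+210° (split-comp 30° ↑): 212 + 210 = 422 → 422 − 360 = 62°
−120° (triadic ↓): 62 − 120 = -58 → -58 + 360 = 302°
+39° (analog 39° ↑): 302 + 39 = 341°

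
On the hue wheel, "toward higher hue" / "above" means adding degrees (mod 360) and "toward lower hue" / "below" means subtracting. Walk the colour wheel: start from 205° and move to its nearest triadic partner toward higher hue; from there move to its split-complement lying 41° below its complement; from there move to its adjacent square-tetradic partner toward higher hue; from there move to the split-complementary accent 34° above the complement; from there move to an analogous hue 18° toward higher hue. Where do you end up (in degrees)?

66°

+120° (triadic ↑): 205 + 120 = 325°
+139° (split-comp 41° ↓): 325 + 139 = 464 → 464 − 360 = 104°
+90° (square ↑): 104 + 90 = 194°
+214° (split-comp 34° ↑): 194 + 214 = 408 → 408 − 360 = 48°
+18° (analog 18° ↑): 48 + 18 = 66°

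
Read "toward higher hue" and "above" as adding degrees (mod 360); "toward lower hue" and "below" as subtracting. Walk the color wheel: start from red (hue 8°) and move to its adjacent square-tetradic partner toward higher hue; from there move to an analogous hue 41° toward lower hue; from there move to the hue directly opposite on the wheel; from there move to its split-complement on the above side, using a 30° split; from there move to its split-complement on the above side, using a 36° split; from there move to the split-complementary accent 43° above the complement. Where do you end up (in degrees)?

+90° (square ↑): 8 + 90 = 98°
−41° (analog 41° ↓): 98 − 41 = 57°
+180° (complement): 57 + 180 = 237°
+210° (split-comp 30° ↑): 237 + 210 = 447 → 447 − 360 = 87°
+216° (split-comp 36° ↑): 87 + 216 = 303°
+223° (split-comp 43° ↑): 303 + 223 = 526 → 526 − 360 = 166°

166°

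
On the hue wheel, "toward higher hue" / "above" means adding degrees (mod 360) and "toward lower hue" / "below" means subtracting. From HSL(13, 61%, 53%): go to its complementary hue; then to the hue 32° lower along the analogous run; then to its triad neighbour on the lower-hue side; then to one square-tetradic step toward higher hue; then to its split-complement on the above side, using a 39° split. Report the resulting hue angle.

complement +180°: 13 + 180 = 193°
analog 32° ↓ −32°: 193 − 32 = 161°
triadic ↓ −120°: 161 − 120 = 41°
square ↑ +90°: 41 + 90 = 131°
split-comp 39° ↑ +219°: 131 + 219 = 350°

350°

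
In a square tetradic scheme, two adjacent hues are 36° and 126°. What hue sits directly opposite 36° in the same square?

216°

A square tetradic scheme places four hues 90° apart; opposite corners are 180° apart.
36 + 180 = 216°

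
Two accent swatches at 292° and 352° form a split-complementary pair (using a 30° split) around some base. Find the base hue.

The accents sit 30° either side of the complement, so the complement is their short-arc midpoint on the wheel.
Short-arc midpoint of 292° and 352°: 322°.
Base is 180° from the complement: 322 − 180 = 142°

142°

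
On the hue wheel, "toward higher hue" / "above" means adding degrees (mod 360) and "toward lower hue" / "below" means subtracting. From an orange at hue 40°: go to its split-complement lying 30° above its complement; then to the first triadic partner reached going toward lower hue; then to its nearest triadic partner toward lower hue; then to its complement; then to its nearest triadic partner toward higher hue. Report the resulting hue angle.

split-comp 30° ↑ +210°: 40 + 210 = 250°
triadic ↓ −120°: 250 − 120 = 130°
triadic ↓ −120°: 130 − 120 = 10°
complement +180°: 10 + 180 = 190°
triadic ↑ +120°: 190 + 120 = 310°

310°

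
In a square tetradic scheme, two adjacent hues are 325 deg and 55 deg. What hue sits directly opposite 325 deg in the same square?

A square tetradic scheme places four hues 90° apart; opposite corners are 180° apart.
325 + 180 = 505 → 505 − 360 = 145°

145°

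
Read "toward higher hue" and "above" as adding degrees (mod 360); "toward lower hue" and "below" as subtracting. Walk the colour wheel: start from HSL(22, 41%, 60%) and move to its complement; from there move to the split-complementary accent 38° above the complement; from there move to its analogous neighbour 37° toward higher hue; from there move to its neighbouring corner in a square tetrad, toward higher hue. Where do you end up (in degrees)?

187°

complement +180°: 22 + 180 = 202°
split-comp 38° ↑ +218°: 202 + 218 = 420 → 420 − 360 = 60°
analog 37° ↑ +37°: 60 + 37 = 97°
square ↑ +90°: 97 + 90 = 187°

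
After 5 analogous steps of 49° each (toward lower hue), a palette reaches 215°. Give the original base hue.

100°

5 steps of 49° (toward lower hue) give a net shift of −245°.
Start = end − shift: 215 + 245 = 460 → 460 − 360 = 100°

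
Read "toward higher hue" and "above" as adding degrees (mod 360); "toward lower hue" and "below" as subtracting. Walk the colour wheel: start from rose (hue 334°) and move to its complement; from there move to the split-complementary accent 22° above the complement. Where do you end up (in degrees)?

356°

complement +180°: 334 + 180 = 514 → 514 − 360 = 154°
split-comp 22° ↑ +202°: 154 + 202 = 356°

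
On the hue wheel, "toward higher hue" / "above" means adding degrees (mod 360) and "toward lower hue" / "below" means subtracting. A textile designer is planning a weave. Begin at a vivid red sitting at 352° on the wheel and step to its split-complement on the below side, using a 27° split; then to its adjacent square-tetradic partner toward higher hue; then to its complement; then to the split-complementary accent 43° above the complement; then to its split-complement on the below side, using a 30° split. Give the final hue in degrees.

352 + 153 = 505 → 505 − 360 = 145°   (split-comp 27° ↓)
145 + 90 = 235°   (square ↑)
235 + 180 = 415 → 415 − 360 = 55°   (complement)
55 + 223 = 278°   (split-comp 43° ↑)
278 + 150 = 428 → 428 − 360 = 68°   (split-comp 30° ↓)

68°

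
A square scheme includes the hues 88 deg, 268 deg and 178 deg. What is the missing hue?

A square tetradic scheme places four hues every 90°.
The full set through 88° is {88°, 178°, 268°, 358°}.
Given {88°, 178°, 268°}, the missing hue is 358°.

358°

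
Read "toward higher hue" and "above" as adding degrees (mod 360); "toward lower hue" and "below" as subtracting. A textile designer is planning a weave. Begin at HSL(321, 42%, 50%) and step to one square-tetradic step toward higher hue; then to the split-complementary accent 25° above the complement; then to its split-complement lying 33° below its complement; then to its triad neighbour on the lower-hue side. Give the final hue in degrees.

321 + 90 = 411 → 411 − 360 = 51°   (square ↑)
51 + 205 = 256°   (split-comp 25° ↑)
256 + 147 = 403 → 403 − 360 = 43°   (split-comp 33° ↓)
43 − 120 = -77 → -77 + 360 = 283°   (triadic ↓)

283°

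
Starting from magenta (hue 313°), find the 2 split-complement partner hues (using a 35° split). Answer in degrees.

98° and 168°

Split-complementary hues sit 35° either side of the complement.
Complement of 313°: 313 + 180 = 493 → 493 − 360 = 133°
133 − 35 = 98°
133 + 35 = 168°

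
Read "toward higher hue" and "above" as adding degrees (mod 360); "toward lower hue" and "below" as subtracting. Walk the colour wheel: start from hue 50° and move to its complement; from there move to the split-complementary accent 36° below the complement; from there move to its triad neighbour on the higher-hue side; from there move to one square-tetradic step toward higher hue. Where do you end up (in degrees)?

50 + 180 = 230°   (complement)
230 + 144 = 374 → 374 − 360 = 14°   (split-comp 36° ↓)
14 + 120 = 134°   (triadic ↑)
134 + 90 = 224°   (square ↑)

224°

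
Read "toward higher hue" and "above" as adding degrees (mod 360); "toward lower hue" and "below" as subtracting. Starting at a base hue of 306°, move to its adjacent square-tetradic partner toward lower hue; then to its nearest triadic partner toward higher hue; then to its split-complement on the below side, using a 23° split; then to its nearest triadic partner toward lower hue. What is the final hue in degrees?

square ↓ −90°: 306 − 90 = 216°
triadic ↑ +120°: 216 + 120 = 336°
split-comp 23° ↓ +157°: 336 + 157 = 493 → 493 − 360 = 133°
triadic ↓ −120°: 133 − 120 = 13°

13°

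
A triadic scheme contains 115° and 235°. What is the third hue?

355°

A triad spaces three hues 120° apart.
The full set is {115°, 235°, 355°}.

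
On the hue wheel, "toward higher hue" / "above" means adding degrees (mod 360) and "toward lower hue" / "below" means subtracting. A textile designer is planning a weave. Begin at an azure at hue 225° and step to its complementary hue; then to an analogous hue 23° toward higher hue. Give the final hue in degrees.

68°

225 + 180 = 405 → 405 − 360 = 45°   (complement)
45 + 23 = 68°   (analog 23° ↑)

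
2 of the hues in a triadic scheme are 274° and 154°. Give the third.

A triad places three hues 120° apart.
The full set through 154° is {34°, 154°, 274°}.
Given {154°, 274°}, the missing hue is 34°.

34°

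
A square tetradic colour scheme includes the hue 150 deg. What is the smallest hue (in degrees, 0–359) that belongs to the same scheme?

A square tetradic scheme places four hues every 90°.
The full set through 150° is {60°, 150°, 240°, 330°}.

60°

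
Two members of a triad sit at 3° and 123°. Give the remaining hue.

A triad spaces three hues 120° apart.
The full set is {3°, 123°, 243°}.

243°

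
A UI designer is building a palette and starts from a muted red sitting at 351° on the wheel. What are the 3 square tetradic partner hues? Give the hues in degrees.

81°, 171° and 261°

A square tetradic scheme places four hues every 90°.
351 + 90 = 441 → 441 − 360 = 81°
351 + 180 = 531 → 531 − 360 = 171°
351 + 270 = 621 → 621 − 360 = 261°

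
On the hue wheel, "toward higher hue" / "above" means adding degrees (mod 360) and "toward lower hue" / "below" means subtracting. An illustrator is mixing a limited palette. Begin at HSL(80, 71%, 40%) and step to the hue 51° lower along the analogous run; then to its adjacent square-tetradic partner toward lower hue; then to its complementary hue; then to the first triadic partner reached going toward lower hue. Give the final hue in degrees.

analog 51° ↓ −51°: 80 − 51 = 29°
square ↓ −90°: 29 − 90 = -61 → -61 + 360 = 299°
complement +180°: 299 + 180 = 479 → 479 − 360 = 119°
triadic ↓ −120°: 119 − 120 = -1 → -1 + 360 = 359°

359°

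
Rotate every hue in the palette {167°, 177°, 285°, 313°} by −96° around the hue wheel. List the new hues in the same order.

71°, 81°, 189°, 217°

167 − 96 = 71°
177 − 96 = 81°
285 − 96 = 189°
313 − 96 = 217°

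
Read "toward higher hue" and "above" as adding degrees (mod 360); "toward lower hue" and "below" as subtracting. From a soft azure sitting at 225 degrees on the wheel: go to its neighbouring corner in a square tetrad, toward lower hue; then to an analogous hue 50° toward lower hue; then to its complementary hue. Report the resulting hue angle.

square ↓ −90°: 225 − 90 = 135°
analog 50° ↓ −50°: 135 − 50 = 85°
complement +180°: 85 + 180 = 265°

265°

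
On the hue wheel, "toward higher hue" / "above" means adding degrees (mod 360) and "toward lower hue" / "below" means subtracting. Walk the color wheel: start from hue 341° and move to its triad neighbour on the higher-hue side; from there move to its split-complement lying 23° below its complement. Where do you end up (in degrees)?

258°

triadic ↑ +120°: 341 + 120 = 461 → 461 − 360 = 101°
split-comp 23° ↓ +157°: 101 + 157 = 258°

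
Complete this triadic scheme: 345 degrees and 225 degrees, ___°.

A triad places three hues 120° apart.
The full set through 225° is {105°, 225°, 345°}.
Given {225°, 345°}, the missing hue is 105°.

105°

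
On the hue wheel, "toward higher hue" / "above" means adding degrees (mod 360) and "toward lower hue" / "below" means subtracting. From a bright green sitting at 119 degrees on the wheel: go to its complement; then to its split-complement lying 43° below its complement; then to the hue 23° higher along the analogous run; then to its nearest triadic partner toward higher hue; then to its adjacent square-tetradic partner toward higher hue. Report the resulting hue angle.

309°

119 + 180 = 299°   (complement)
299 + 137 = 436 → 436 − 360 = 76°   (split-comp 43° ↓)
76 + 23 = 99°   (analog 23° ↑)
99 + 120 = 219°   (triadic ↑)
219 + 90 = 309°   (square ↑)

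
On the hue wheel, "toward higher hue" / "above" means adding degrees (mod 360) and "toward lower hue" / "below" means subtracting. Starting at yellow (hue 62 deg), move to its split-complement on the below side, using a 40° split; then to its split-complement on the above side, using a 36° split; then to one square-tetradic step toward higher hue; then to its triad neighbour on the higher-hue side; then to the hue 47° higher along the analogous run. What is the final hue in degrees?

62 + 140 = 202°   (split-comp 40° ↓)
202 + 216 = 418 → 418 − 360 = 58°   (split-comp 36° ↑)
58 + 90 = 148°   (square ↑)
148 + 120 = 268°   (triadic ↑)
268 + 47 = 315°   (analog 47° ↑)

315°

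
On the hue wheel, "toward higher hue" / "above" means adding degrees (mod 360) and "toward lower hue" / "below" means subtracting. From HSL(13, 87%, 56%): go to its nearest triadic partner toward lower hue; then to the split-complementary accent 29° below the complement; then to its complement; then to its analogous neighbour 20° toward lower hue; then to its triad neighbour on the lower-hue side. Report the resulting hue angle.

84°

−120° (triadic ↓): 13 − 120 = -107 → -107 + 360 = 253°
+151° (split-comp 29° ↓): 253 + 151 = 404 → 404 − 360 = 44°
+180° (complement): 44 + 180 = 224°
−20° (analog 20° ↓): 224 − 20 = 204°
−120° (triadic ↓): 204 − 120 = 84°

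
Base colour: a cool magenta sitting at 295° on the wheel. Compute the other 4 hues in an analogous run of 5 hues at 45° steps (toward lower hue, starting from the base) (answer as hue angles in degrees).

Analogous hues sit every 45° along the wheel.
295 − 45 = 250°
295 − 90 = 205°
295 − 135 = 160°
295 − 180 = 115°

250°, 205°, 160° and 115°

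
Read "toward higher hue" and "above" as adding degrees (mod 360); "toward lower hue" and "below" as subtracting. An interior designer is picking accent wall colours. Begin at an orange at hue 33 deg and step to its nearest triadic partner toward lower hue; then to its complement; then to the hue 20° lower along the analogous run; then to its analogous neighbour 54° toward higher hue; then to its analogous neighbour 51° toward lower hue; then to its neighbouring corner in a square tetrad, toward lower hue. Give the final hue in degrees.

−120° (triadic ↓): 33 − 120 = -87 → -87 + 360 = 273°
+180° (complement): 273 + 180 = 453 → 453 − 360 = 93°
−20° (analog 20° ↓): 93 − 20 = 73°
+54° (analog 54° ↑): 73 + 54 = 127°
−51° (analog 51° ↓): 127 − 51 = 76°
−90° (square ↓): 76 − 90 = -14 → -14 + 360 = 346°

346°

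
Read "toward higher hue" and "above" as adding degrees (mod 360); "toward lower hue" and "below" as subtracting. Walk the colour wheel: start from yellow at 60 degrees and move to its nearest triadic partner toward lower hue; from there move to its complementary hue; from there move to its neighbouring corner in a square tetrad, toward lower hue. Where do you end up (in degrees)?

triadic ↓ −120°: 60 − 120 = -60 → -60 + 360 = 300°
complement +180°: 300 + 180 = 480 → 480 − 360 = 120°
square ↓ −90°: 120 − 90 = 30°

30°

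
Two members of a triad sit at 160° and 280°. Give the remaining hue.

A triad spaces three hues 120° apart.
The full set is {40°, 160°, 280°}.

40°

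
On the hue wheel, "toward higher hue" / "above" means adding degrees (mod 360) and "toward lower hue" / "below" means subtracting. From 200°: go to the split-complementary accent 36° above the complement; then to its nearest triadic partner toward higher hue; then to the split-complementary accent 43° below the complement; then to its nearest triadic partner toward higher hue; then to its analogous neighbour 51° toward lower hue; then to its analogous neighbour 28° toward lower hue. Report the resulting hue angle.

+216° (split-comp 36° ↑): 200 + 216 = 416 → 416 − 360 = 56°
+120° (triadic ↑): 56 + 120 = 176°
+137° (split-comp 43° ↓): 176 + 137 = 313°
+120° (triadic ↑): 313 + 120 = 433 → 433 − 360 = 73°
−51° (analog 51° ↓): 73 − 51 = 22°
−28° (analog 28° ↓): 22 − 28 = -6 → -6 + 360 = 354°

354°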